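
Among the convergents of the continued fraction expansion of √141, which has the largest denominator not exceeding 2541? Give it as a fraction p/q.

√141 = [11; 1, 6, 1, 22, …] (period length 4).
Convergents:
  p_0/q_0 = 11/1
  p_1/q_1 = 12/1
  p_2/q_2 = 83/7
  p_3/q_3 = 95/8
  p_4/q_4 = 2173/183
  p_5/q_5 = 2268/191
  p_6/q_6 = 15781/1329
  p_7/q_7 = 18049/1520
  p_8/q_8 = 412859/34769
q_7 = 1520 ≤ 2541 < 34769 = q_8, so the answer is 18049/1520.

18049/1520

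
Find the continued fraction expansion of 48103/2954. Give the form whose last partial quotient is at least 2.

[16; 3, 1, 1, 11, 2, 17]

48103 = 16×2954 + 839
2954 = 3×839 + 437
839 = 1×437 + 402
437 = 1×402 + 35
402 = 11×35 + 17
35 = 2×17 + 1
17 = 17×1 + 0  (stop)
So 48103/2954 = [16; 3, 1, 1, 11, 2, 17].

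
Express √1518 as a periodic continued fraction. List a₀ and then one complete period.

a₀ = ⌊√1518⌋ = 38.
With m₀=0, d₀=1 and mₖ₊₁ = dₖaₖ − mₖ, dₖ₊₁ = (n − mₖ₊₁²)/dₖ, aₖ₊₁ = ⌊(a₀+mₖ₊₁)/dₖ₊₁⌋:
  k=1: m=38, d=74, a=1
  k=2: m=36, d=3, a=24
  k=3: m=36, d=74, a=1
  k=4: m=38, d=1, a=76
d=1 and a=2a₀=76 at k=4, so the next step gives (m, d) = (38, 74) again — its k=1 value — and the period has length 4.

[38; 1, 24, 1, 76]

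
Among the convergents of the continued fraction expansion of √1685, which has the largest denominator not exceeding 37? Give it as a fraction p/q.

√1685 = [41; 20, 1, 1, 20, 82, …] (period length 5).
Convergents:
  p_0/q_0 = 41/1
  p_1/q_1 = 821/20
  p_2/q_2 = 862/21
  p_3/q_3 = 1683/41
q_2 = 21 ≤ 37 < 41 = q_3, so the answer is 862/21.

862/21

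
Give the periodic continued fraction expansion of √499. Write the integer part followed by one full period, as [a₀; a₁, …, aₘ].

a₀ = ⌊√499⌋ = 22.
With m₀=0, d₀=1 and mₖ₊₁ = dₖaₖ − mₖ, dₖ₊₁ = (n − mₖ₊₁²)/dₖ, aₖ₊₁ = ⌊(a₀+mₖ₊₁)/dₖ₊₁⌋:
  k=1: m=22, d=15, a=2
  k=2: m=8, d=29, a=1
  k=3: m=21, d=2, a=21
  k=4: m=21, d=29, a=1
  k=5: m=8, d=15, a=2
  k=6: m=22, d=1, a=44
d=1 and a=2a₀=44 at k=6, so the next step gives (m, d) = (22, 15) again — its k=1 value — and the period has length 6.

[22; 2, 1, 21, 1, 2, 44]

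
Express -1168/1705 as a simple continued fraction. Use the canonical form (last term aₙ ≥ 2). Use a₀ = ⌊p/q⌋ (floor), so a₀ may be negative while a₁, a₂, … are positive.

[-1; 3, 5, 1, 2, 2, 13]

-1168 = -1*1705 + 537
1705 = 3*537 + 94
537 = 5*94 + 67
94 = 1*67 + 27
67 = 2*27 + 13
27 = 2*13 + 1
13 = 13*1 + 0  (stop)
So -1168/1705 = [-1; 3, 5, 1, 2, 2, 13].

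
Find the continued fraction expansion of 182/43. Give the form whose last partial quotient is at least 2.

[4; 4, 3, 3]

182 = 4×43 + 10
43 = 4×10 + 3
10 = 3×3 + 1
3 = 3×1 + 0  (stop)
So 182/43 = [4; 4, 3, 3].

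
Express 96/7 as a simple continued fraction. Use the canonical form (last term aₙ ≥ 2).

[13; 1, 2, 2]

96 = 13·7 + 5
7 = 1·5 + 2
5 = 2·2 + 1
2 = 2·1 + 0  (stop)
So 96/7 = [13; 1, 2, 2].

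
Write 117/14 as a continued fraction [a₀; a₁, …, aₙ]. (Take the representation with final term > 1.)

[8; 2, 1, 4]

117 = 8×14 + 5
14 = 2×5 + 4
5 = 1×4 + 1
4 = 4×1 + 0  (stop)
So 117/14 = [8; 2, 1, 4].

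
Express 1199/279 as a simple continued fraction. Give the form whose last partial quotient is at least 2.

[4; 3, 2, 1, 3, 3, 2]

1199 = 4×279 + 83
279 = 3×83 + 30
83 = 2×30 + 23
30 = 1×23 + 7
23 = 3×7 + 2
7 = 3×2 + 1
2 = 2×1 + 0  (stop)
So 1199/279 = [4; 3, 2, 1, 3, 3, 2].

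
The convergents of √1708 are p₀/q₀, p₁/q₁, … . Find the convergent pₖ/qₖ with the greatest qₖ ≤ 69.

2521/61

√1708 = [41; 3, 20, 3, 82, …] (period length 4).
Convergents:
  p_0/q_0 = 41/1
  p_1/q_1 = 124/3
  p_2/q_2 = 2521/61
  p_3/q_3 = 7687/186
q_2 = 61 ≤ 69 < 186 = q_3, so the answer is 2521/61.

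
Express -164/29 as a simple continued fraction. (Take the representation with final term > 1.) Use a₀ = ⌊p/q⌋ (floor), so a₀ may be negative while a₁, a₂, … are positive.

[-6; 2, 1, 9]

-164 = -6*29 + 10
29 = 2*10 + 9
10 = 1*9 + 1
9 = 9*1 + 0  (stop)
So -164/29 = [-6; 2, 1, 9].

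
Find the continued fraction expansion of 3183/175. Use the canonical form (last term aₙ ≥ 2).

[18; 5, 3, 3, 3]

3183 = 18·175 + 33
175 = 5·33 + 10
33 = 3·10 + 3
10 = 3·3 + 1
3 = 3·1 + 0  (stop)
So 3183/175 = [18; 5, 3, 3, 3].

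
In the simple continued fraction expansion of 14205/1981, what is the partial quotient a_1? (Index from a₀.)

5

14205 = 7·1981 + 338   →  a_0 = 7
1981 = 5·338 + 291   →  a_1 = 5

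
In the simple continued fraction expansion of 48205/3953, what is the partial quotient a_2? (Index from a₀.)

48205 = 12·3953 + 769   →  a_0 = 12
3953 = 5·769 + 108   →  a_1 = 5
769 = 7·108 + 13   →  a_2 = 7

7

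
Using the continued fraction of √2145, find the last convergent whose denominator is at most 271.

8846/191

√2145 = [46; 3, 5, 2, 5, 3, 92, …] (period length 6).
Convergents:
  p_0/q_0 = 46/1
  p_1/q_1 = 139/3
  p_2/q_2 = 741/16
  p_3/q_3 = 1621/35
  p_4/q_4 = 8846/191
  p_5/q_5 = 28159/608
q_4 = 191 ≤ 271 < 608 = q_5, so the answer is 8846/191.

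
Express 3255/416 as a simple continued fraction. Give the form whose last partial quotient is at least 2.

3255 = 7×416 + 343
416 = 1×343 + 73
343 = 4×73 + 51
73 = 1×51 + 22
51 = 2×22 + 7
22 = 3×7 + 1
7 = 7×1 + 0  (stop)
So 3255/416 = [7; 1, 4, 1, 2, 3, 7].

[7; 1, 4, 1, 2, 3, 7]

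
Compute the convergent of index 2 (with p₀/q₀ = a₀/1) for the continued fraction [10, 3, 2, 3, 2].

Using pₖ = aₖpₖ₋₁ + pₖ₋₂, qₖ = aₖqₖ₋₁ + qₖ₋₂ (with p₋₁=1, p₋₂=0, q₋₁=0, q₋₂=1):
  k=0: a=10, p=10, q=1
  k=1: a=3, p=31, q=3
  k=2: a=2, p=72, q=7

72/7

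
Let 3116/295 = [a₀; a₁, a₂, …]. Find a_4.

3116 = 10·295 + 166   →  a_0 = 10
295 = 1·166 + 129   →  a_1 = 1
166 = 1·129 + 37   →  a_2 = 1
129 = 3·37 + 18   →  a_3 = 3
37 = 2·18 + 1   →  a_4 = 2

2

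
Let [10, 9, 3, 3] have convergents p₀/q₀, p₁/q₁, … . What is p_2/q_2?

Using pₖ = aₖpₖ₋₁ + pₖ₋₂, qₖ = aₖqₖ₋₁ + qₖ₋₂ (with p₋₁=1, p₋₂=0, q₋₁=0, q₋₂=1):
  k=0: a=10, p=10, q=1
  k=1: a=9, p=91, q=9
  k=2: a=3, p=283, q=28

283/28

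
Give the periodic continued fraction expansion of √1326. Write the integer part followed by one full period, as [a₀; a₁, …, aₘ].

a₀ = ⌊√1326⌋ = 36.
With m₀=0, d₀=1 and mₖ₊₁ = dₖaₖ − mₖ, dₖ₊₁ = (n − mₖ₊₁²)/dₖ, aₖ₊₁ = ⌊(a₀+mₖ₊₁)/dₖ₊₁⌋:
  k=1: m=36, d=30, a=2
  k=2: m=24, d=25, a=2
  k=3: m=26, d=26, a=2
  k=4: m=26, d=25, a=2
  k=5: m=24, d=30, a=2
  k=6: m=36, d=1, a=72
d=1 and a=2a₀=72 at k=6, so the next step gives (m, d) = (36, 30) again — its k=1 value — and the period has length 6.

[36; 2, 2, 2, 2, 2, 72]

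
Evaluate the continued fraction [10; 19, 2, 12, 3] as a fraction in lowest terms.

Using pₖ = aₖpₖ₋₁ + pₖ₋₂ and qₖ = aₖqₖ₋₁ + qₖ₋₂:
  k=0: a=10, p=10, q=1
  k=1: a=19, p=191, q=19
  k=2: a=2, p=392, q=39
  k=3: a=12, p=4895, q=487
  k=4: a=3, p=15077, q=1500

15077/1500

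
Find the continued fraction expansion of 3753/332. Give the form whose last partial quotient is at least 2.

3753 = 11*332 + 101
332 = 3*101 + 29
101 = 3*29 + 14
29 = 2*14 + 1
14 = 14*1 + 0  (stop)
So 3753/332 = [11; 3, 3, 2, 14].

[11; 3, 3, 2, 14]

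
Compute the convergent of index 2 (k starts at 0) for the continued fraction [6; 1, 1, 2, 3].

Using pₖ = aₖpₖ₋₁ + pₖ₋₂, qₖ = aₖqₖ₋₁ + qₖ₋₂ (with p₋₁=1, p₋₂=0, q₋₁=0, q₋₂=1):
  k=0: a=6, p=6, q=1
  k=1: a=1, p=7, q=1
  k=2: a=1, p=13, q=2

13/2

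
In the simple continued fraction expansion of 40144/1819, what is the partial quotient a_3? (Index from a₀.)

40144 = 22·1819 + 126   →  a_0 = 22
1819 = 14·126 + 55   →  a_1 = 14
126 = 2·55 + 16   →  a_2 = 2
55 = 3·16 + 7   →  a_3 = 3

3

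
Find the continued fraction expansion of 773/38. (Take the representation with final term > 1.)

[20; 2, 1, 12]

773 = 20×38 + 13
38 = 2×13 + 12
13 = 1×12 + 1
12 = 12×1 + 0  (stop)
So 773/38 = [20; 2, 1, 12].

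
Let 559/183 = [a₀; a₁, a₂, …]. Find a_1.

18

559 = 3·183 + 10   →  a_0 = 3
183 = 18·10 + 3   →  a_1 = 18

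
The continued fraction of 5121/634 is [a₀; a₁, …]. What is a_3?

5121 = 8·634 + 49   →  a_0 = 8
634 = 12·49 + 46   →  a_1 = 12
49 = 1·46 + 3   →  a_2 = 1
46 = 15·3 + 1   →  a_3 = 15

15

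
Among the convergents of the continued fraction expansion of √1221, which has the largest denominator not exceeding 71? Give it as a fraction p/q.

√1221 = [34; 1, 16, 2, 16, 1, 68, …] (period length 6).
Convergents:
  p_0/q_0 = 34/1
  p_1/q_1 = 35/1
  p_2/q_2 = 594/17
  p_3/q_3 = 1223/35
  p_4/q_4 = 20162/577
q_3 = 35 ≤ 71 < 577 = q_4, so the answer is 1223/35.

1223/35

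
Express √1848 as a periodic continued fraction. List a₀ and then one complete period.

[42; 1, 84]

a₀ = ⌊√1848⌋ = 42.
With m₀=0, d₀=1 and mₖ₊₁ = dₖaₖ − mₖ, dₖ₊₁ = (n − mₖ₊₁²)/dₖ, aₖ₊₁ = ⌊(a₀+mₖ₊₁)/dₖ₊₁⌋:
  k=1: m=42, d=84, a=1
  k=2: m=42, d=1, a=84
d=1 and a=2a₀=84 at k=2, so the next step gives (m, d) = (42, 84) again — its k=1 value — and the period has length 2.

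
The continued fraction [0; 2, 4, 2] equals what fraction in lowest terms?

9/20

Using pₖ = aₖpₖ₋₁ + pₖ₋₂ and qₖ = aₖqₖ₋₁ + qₖ₋₂:
  k=0: a=0, p=0, q=1
  k=1: a=2, p=1, q=2
  k=2: a=4, p=4, q=9
  k=3: a=2, p=9, q=20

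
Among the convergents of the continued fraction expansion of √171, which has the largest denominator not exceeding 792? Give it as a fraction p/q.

4433/339

√171 = [13; 13, 26, …] (period length 2).
Convergents:
  p_0/q_0 = 13/1
  p_1/q_1 = 170/13
  p_2/q_2 = 4433/339
  p_3/q_3 = 57799/4420
q_2 = 339 ≤ 792 < 4420 = q_3, so the answer is 4433/339.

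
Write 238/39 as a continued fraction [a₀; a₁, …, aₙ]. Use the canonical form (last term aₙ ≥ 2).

238 = 6*39 + 4
39 = 9*4 + 3
4 = 1*3 + 1
3 = 3*1 + 0  (stop)
So 238/39 = [6; 9, 1, 3].

[6; 9, 1, 3]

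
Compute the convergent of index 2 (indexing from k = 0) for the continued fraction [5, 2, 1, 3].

16/3

Using pₖ = aₖpₖ₋₁ + pₖ₋₂, qₖ = aₖqₖ₋₁ + qₖ₋₂ (with p₋₁=1, p₋₂=0, q₋₁=0, q₋₂=1):
  k=0: a=5, p=5, q=1
  k=1: a=2, p=11, q=2
  k=2: a=1, p=16, q=3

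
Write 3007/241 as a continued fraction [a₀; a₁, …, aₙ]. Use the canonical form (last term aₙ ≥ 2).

3007 = 12*241 + 115
241 = 2*115 + 11
115 = 10*11 + 5
11 = 2*5 + 1
5 = 5*1 + 0  (stop)
So 3007/241 = [12; 2, 10, 2, 5].

[12; 2, 10, 2, 5]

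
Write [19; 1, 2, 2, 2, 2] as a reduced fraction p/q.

808/41

Using pₖ = aₖpₖ₋₁ + pₖ₋₂ and qₖ = aₖqₖ₋₁ + qₖ₋₂:
  k=0: a=19, p=19, q=1
  k=1: a=1, p=20, q=1
  k=2: a=2, p=59, q=3
  k=3: a=2, p=138, q=7
  k=4: a=2, p=335, q=17
  k=5: a=2, p=808, q=41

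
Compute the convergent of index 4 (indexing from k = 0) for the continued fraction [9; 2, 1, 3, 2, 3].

Using pₖ = aₖpₖ₋₁ + pₖ₋₂, qₖ = aₖqₖ₋₁ + qₖ₋₂ (with p₋₁=1, p₋₂=0, q₋₁=0, q₋₂=1):
  k=0: a=9, p=9, q=1
  k=1: a=2, p=19, q=2
  k=2: a=1, p=28, q=3
  k=3: a=3, p=103, q=11
  k=4: a=2, p=234, q=25

234/25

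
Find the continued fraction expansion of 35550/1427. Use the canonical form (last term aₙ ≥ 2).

35550 = 24·1427 + 1302
1427 = 1·1302 + 125
1302 = 10·125 + 52
125 = 2·52 + 21
52 = 2·21 + 10
21 = 2·10 + 1
10 = 10·1 + 0  (stop)
So 35550/1427 = [24; 1, 10, 2, 2, 2, 10].

[24; 1, 10, 2, 2, 2, 10]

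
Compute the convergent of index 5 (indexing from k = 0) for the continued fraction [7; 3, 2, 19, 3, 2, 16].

7039/966

Using pₖ = aₖpₖ₋₁ + pₖ₋₂, qₖ = aₖqₖ₋₁ + qₖ₋₂ (with p₋₁=1, p₋₂=0, q₋₁=0, q₋₂=1):
  k=0: a=7, p=7, q=1
  k=1: a=3, p=22, q=3
  k=2: a=2, p=51, q=7
  k=3: a=19, p=991, q=136
  k=4: a=3, p=3024, q=415
  k=5: a=2, p=7039, q=966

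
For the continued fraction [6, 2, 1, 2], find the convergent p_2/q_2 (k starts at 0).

Using pₖ = aₖpₖ₋₁ + pₖ₋₂, qₖ = aₖqₖ₋₁ + qₖ₋₂ (with p₋₁=1, p₋₂=0, q₋₁=0, q₋₂=1):
  k=0: a=6, p=6, q=1
  k=1: a=2, p=13, q=2
  k=2: a=1, p=19, q=3

19/3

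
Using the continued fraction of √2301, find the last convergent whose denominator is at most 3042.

145777/3039

√2301 = [47; 1, 30, 1, 94, …] (period length 4).
Convergents:
  p_0/q_0 = 47/1
  p_1/q_1 = 48/1
  p_2/q_2 = 1487/31
  p_3/q_3 = 1535/32
  p_4/q_4 = 145777/3039
  p_5/q_5 = 147312/3071
q_4 = 3039 ≤ 3042 < 3071 = q_5, so the answer is 145777/3039.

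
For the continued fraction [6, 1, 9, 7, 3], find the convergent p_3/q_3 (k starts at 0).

490/71

Using pₖ = aₖpₖ₋₁ + pₖ₋₂, qₖ = aₖqₖ₋₁ + qₖ₋₂ (with p₋₁=1, p₋₂=0, q₋₁=0, q₋₂=1):
  k=0: a=6, p=6, q=1
  k=1: a=1, p=7, q=1
  k=2: a=9, p=69, q=10
  k=3: a=7, p=490, q=71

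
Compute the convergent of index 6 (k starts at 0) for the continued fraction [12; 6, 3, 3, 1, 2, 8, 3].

23077/1898

Using pₖ = aₖpₖ₋₁ + pₖ₋₂, qₖ = aₖqₖ₋₁ + qₖ₋₂ (with p₋₁=1, p₋₂=0, q₋₁=0, q₋₂=1):
  k=0: a=12, p=12, q=1
  k=1: a=6, p=73, q=6
  k=2: a=3, p=231, q=19
  k=3: a=3, p=766, q=63
  k=4: a=1, p=997, q=82
  k=5: a=2, p=2760, q=227
  k=6: a=8, p=23077, q=1898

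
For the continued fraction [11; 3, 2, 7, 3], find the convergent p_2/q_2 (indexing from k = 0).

79/7

Using pₖ = aₖpₖ₋₁ + pₖ₋₂, qₖ = aₖqₖ₋₁ + qₖ₋₂ (with p₋₁=1, p₋₂=0, q₋₁=0, q₋₂=1):
  k=0: a=11, p=11, q=1
  k=1: a=3, p=34, q=3
  k=2: a=2, p=79, q=7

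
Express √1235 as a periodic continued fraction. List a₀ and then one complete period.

[35; 7, 70]

a₀ = ⌊√1235⌋ = 35.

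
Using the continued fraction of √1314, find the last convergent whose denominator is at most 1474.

√1314 = [36; 4, 72, …] (period length 2).
Convergents:
  p_0/q_0 = 36/1
  p_1/q_1 = 145/4
  p_2/q_2 = 10476/289
  p_3/q_3 = 42049/1160
  p_4/q_4 = 3038004/83809
q_3 = 1160 ≤ 1474 < 83809 = q_4, so the answer is 42049/1160.

42049/1160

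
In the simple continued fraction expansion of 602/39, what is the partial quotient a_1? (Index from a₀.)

2

602 = 15·39 + 17   →  a_0 = 15
39 = 2·17 + 5   →  a_1 = 2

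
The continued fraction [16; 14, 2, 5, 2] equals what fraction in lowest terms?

5576/347

Fold from the inside: start with 2/1.
  5 + 1/2 = 11/2
  2 + 2/11 = 24/11
  14 + 11/24 = 347/24
  16 + 24/347 = 5576/347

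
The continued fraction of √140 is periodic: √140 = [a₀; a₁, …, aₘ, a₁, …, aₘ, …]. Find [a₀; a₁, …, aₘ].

a₀ = ⌊√140⌋ = 11.
With m₀=0, d₀=1 and mₖ₊₁ = dₖaₖ − mₖ, dₖ₊₁ = (n − mₖ₊₁²)/dₖ, aₖ₊₁ = ⌊(a₀+mₖ₊₁)/dₖ₊₁⌋:
  k=1: m=11, d=19, a=1
  k=2: m=8, d=4, a=4
  k=3: m=8, d=19, a=1
  k=4: m=11, d=1, a=22
d=1 and a=2a₀=22 at k=4, so the next step gives (m, d) = (11, 19) again — its k=1 value — and the period has length 4.

[11; 1, 4, 1, 22]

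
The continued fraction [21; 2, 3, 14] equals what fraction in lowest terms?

2143/100

Fold from the inside: start with 14/1.
  3 + 1/14 = 43/14
  2 + 14/43 = 100/43
  21 + 43/100 = 2143/100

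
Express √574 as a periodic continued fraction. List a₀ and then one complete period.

a₀ = ⌊√574⌋ = 23.
With m₀=0, d₀=1 and mₖ₊₁ = dₖaₖ − mₖ, dₖ₊₁ = (n − mₖ₊₁²)/dₖ, aₖ₊₁ = ⌊(a₀+mₖ₊₁)/dₖ₊₁⌋:
  k=1: m=23, d=45, a=1
  k=2: m=22, d=2, a=22
  k=3: m=22, d=45, a=1
  k=4: m=23, d=1, a=46
d=1 and a=2a₀=46 at k=4, so the next step gives (m, d) = (23, 45) again — its k=1 value — and the period has length 4.

[23; 1, 22, 1, 46]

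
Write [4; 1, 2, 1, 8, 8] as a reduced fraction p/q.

Fold from the inside: start with 8/1.
  8 + 1/8 = 65/8
  1 + 8/65 = 73/65
  2 + 65/73 = 211/73
  1 + 73/211 = 284/211
  4 + 211/284 = 1347/284

1347/284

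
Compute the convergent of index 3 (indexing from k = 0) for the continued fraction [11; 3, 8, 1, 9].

317/28

Using pₖ = aₖpₖ₋₁ + pₖ₋₂, qₖ = aₖqₖ₋₁ + qₖ₋₂ (with p₋₁=1, p₋₂=0, q₋₁=0, q₋₂=1):
  k=0: a=11, p=11, q=1
  k=1: a=3, p=34, q=3
  k=2: a=8, p=283, q=25
  k=3: a=1, p=317, q=28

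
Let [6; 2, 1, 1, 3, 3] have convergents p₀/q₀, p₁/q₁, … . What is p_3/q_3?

Using pₖ = aₖpₖ₋₁ + pₖ₋₂, qₖ = aₖqₖ₋₁ + qₖ₋₂ (with p₋₁=1, p₋₂=0, q₋₁=0, q₋₂=1):
  k=0: a=6, p=6, q=1
  k=1: a=2, p=13, q=2
  k=2: a=1, p=19, q=3
  k=3: a=1, p=32, q=5

32/5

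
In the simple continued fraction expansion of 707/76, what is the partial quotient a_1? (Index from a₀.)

707 = 9·76 + 23   →  a_0 = 9
76 = 3·23 + 7   →  a_1 = 3

3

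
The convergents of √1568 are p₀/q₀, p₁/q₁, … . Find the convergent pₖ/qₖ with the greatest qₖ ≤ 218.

√1568 = [39; 1, 1, 2, 19, 2, 1, 1, 78, …] (period length 8).
Convergents:
  p_0/q_0 = 39/1
  p_1/q_1 = 40/1
  p_2/q_2 = 79/2
  p_3/q_3 = 198/5
  p_4/q_4 = 3841/97
  p_5/q_5 = 7880/199
  p_6/q_6 = 11721/296
q_5 = 199 ≤ 218 < 296 = q_6, so the answer is 7880/199.

7880/199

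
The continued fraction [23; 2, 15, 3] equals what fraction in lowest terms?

Using pₖ = aₖpₖ₋₁ + pₖ₋₂ and qₖ = aₖqₖ₋₁ + qₖ₋₂:
  k=0: a=23, p=23, q=1
  k=1: a=2, p=47, q=2
  k=2: a=15, p=728, q=31
  k=3: a=3, p=2231, q=95

2231/95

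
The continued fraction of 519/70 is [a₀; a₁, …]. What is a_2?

2

519 = 7·70 + 29   →  a_0 = 7
70 = 2·29 + 12   →  a_1 = 2
29 = 2·12 + 5   →  a_2 = 2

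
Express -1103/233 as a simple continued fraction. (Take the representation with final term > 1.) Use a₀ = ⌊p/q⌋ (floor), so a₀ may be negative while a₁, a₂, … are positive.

[-5; 3, 1, 3, 7, 2]

-1103 = -5×233 + 62
233 = 3×62 + 47
62 = 1×47 + 15
47 = 3×15 + 2
15 = 7×2 + 1
2 = 2×1 + 0  (stop)
So -1103/233 = [-5; 3, 1, 3, 7, 2].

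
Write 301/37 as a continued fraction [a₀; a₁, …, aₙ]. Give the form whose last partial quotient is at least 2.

301 = 8*37 + 5
37 = 7*5 + 2
5 = 2*2 + 1
2 = 2*1 + 0  (stop)
So 301/37 = [8; 7, 2, 2].

[8; 7, 2, 2]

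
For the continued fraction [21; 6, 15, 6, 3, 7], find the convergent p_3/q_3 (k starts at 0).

11683/552

Using pₖ = aₖpₖ₋₁ + pₖ₋₂, qₖ = aₖqₖ₋₁ + qₖ₋₂ (with p₋₁=1, p₋₂=0, q₋₁=0, q₋₂=1):
  k=0: a=21, p=21, q=1
  k=1: a=6, p=127, q=6
  k=2: a=15, p=1926, q=91
  k=3: a=6, p=11683, q=552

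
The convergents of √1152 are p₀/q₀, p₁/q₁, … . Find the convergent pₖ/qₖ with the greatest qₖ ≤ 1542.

39202/1155

√1152 = [33; 1, 15, 1, 66, …] (period length 4).
Convergents:
  p_0/q_0 = 33/1
  p_1/q_1 = 34/1
  p_2/q_2 = 543/16
  p_3/q_3 = 577/17
  p_4/q_4 = 38625/1138
  p_5/q_5 = 39202/1155
  p_6/q_6 = 626655/18463
q_5 = 1155 ≤ 1542 < 18463 = q_6, so the answer is 39202/1155.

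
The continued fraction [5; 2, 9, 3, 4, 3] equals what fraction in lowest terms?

4511/824

Using pₖ = aₖpₖ₋₁ + pₖ₋₂ and qₖ = aₖqₖ₋₁ + qₖ₋₂:
  k=0: a=5, p=5, q=1
  k=1: a=2, p=11, q=2
  k=2: a=9, p=104, q=19
  k=3: a=3, p=323, q=59
  k=4: a=4, p=1396, q=255
  k=5: a=3, p=4511, q=824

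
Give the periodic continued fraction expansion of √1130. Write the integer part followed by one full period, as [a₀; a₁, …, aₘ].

[33; 1, 1, 1, 1, 1, 1, 66]

a₀ = ⌊√1130⌋ = 33.
With m₀=0, d₀=1 and mₖ₊₁ = dₖaₖ − mₖ, dₖ₊₁ = (n − mₖ₊₁²)/dₖ, aₖ₊₁ = ⌊(a₀+mₖ₊₁)/dₖ₊₁⌋:
  k=1: m=33, d=41, a=1
  k=2: m=8, d=26, a=1
  k=3: m=18, d=31, a=1
  k=4: m=13, d=31, a=1
  k=5: m=18, d=26, a=1
  k=6: m=8, d=41, a=1
  k=7: m=33, d=1, a=66
d=1 and a=2a₀=66 at k=7, so the next step gives (m, d) = (33, 41) again — its k=1 value — and the period has length 7.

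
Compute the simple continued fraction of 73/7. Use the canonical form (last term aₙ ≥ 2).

73 = 10*7 + 3
7 = 2*3 + 1
3 = 3*1 + 0  (stop)
So 73/7 = [10; 2, 3].

[10; 2, 3]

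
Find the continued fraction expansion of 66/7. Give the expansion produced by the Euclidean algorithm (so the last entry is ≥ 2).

66 = 9*7 + 3
7 = 2*3 + 1
3 = 3*1 + 0  (stop)
So 66/7 = [9; 2, 3].

[9; 2, 3]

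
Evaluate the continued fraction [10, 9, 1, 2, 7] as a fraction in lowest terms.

Fold from the inside: start with 7/1.
  2 + 1/7 = 15/7
  1 + 7/15 = 22/15
  9 + 15/22 = 213/22
  10 + 22/213 = 2152/213

2152/213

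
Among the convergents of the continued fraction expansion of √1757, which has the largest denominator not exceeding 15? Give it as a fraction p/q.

503/12

√1757 = [41; 1, 10, 1, 82, …] (period length 4).
Convergents:
  p_0/q_0 = 41/1
  p_1/q_1 = 42/1
  p_2/q_2 = 461/11
  p_3/q_3 = 503/12
  p_4/q_4 = 41707/995
q_3 = 12 ≤ 15 < 995 = q_4, so the answer is 503/12.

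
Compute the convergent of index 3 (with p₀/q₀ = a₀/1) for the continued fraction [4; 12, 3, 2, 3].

351/86

Using pₖ = aₖpₖ₋₁ + pₖ₋₂, qₖ = aₖqₖ₋₁ + qₖ₋₂ (with p₋₁=1, p₋₂=0, q₋₁=0, q₋₂=1):
  k=0: a=4, p=4, q=1
  k=1: a=12, p=49, q=12
  k=2: a=3, p=151, q=37
  k=3: a=2, p=351, q=86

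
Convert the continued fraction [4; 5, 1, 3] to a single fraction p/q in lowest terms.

Using pₖ = aₖpₖ₋₁ + pₖ₋₂ and qₖ = aₖqₖ₋₁ + qₖ₋₂:
  k=0: a=4, p=4, q=1
  k=1: a=5, p=21, q=5
  k=2: a=1, p=25, q=6
  k=3: a=3, p=96, q=23

96/23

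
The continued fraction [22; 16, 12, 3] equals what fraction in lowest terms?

13127/595

Using pₖ = aₖpₖ₋₁ + pₖ₋₂ and qₖ = aₖqₖ₋₁ + qₖ₋₂:
  k=0: a=22, p=22, q=1
  k=1: a=16, p=353, q=16
  k=2: a=12, p=4258, q=193
  k=3: a=3, p=13127, q=595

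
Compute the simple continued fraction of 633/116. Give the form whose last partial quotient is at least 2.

633 = 5*116 + 53
116 = 2*53 + 10
53 = 5*10 + 3
10 = 3*3 + 1
3 = 3*1 + 0  (stop)
So 633/116 = [5; 2, 5, 3, 3].

[5; 2, 5, 3, 3]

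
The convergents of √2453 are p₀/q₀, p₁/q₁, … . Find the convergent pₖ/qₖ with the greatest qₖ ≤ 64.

√2453 = [49; 1, 1, 8, 1, 1, 98, …] (period length 6).
Convergents:
  p_0/q_0 = 49/1
  p_1/q_1 = 50/1
  p_2/q_2 = 99/2
  p_3/q_3 = 842/17
  p_4/q_4 = 941/19
  p_5/q_5 = 1783/36
  p_6/q_6 = 175675/3547
q_5 = 36 ≤ 64 < 3547 = q_6, so the answer is 1783/36.

1783/36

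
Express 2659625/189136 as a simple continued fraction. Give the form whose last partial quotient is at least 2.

[14; 16, 7, 3, 14, 12, 3]

2659625 = 14·189136 + 11721
189136 = 16·11721 + 1600
11721 = 7·1600 + 521
1600 = 3·521 + 37
521 = 14·37 + 3
37 = 12·3 + 1
3 = 3·1 + 0  (stop)
So 2659625/189136 = [14; 16, 7, 3, 14, 12, 3].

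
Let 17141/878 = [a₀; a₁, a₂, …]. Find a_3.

17141 = 19·878 + 459   →  a_0 = 19
878 = 1·459 + 419   →  a_1 = 1
459 = 1·419 + 40   →  a_2 = 1
419 = 10·40 + 19   →  a_3 = 10

10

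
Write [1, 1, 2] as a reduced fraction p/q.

5/3

Using pₖ = aₖpₖ₋₁ + pₖ₋₂ and qₖ = aₖqₖ₋₁ + qₖ₋₂:
  k=0: a=1, p=1, q=1
  k=1: a=1, p=2, q=1
  k=2: a=2, p=5, q=3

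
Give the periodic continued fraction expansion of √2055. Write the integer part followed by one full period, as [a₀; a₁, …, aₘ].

a₀ = ⌊√2055⌋ = 45.
With m₀=0, d₀=1 and mₖ₊₁ = dₖaₖ − mₖ, dₖ₊₁ = (n − mₖ₊₁²)/dₖ, aₖ₊₁ = ⌊(a₀+mₖ₊₁)/dₖ₊₁⌋:
  k=1: m=45, d=30, a=3
  k=2: m=45, d=1, a=90
d=1 and a=2a₀=90 at k=2, so the next step gives (m, d) = (45, 30) again — its k=1 value — and the period has length 2.

[45; 3, 90]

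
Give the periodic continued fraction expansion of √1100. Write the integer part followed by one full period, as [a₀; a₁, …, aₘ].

[33; 6, 66]

a₀ = ⌊√1100⌋ = 33.
With m₀=0, d₀=1 and mₖ₊₁ = dₖaₖ − mₖ, dₖ₊₁ = (n − mₖ₊₁²)/dₖ, aₖ₊₁ = ⌊(a₀+mₖ₊₁)/dₖ₊₁⌋:
  k=1: m=33, d=11, a=6
  k=2: m=33, d=1, a=66
d=1 and a=2a₀=66 at k=2, so the next step gives (m, d) = (33, 11) again — its k=1 value — and the period has length 2.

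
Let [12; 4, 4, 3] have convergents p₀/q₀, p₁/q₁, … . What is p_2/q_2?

Using pₖ = aₖpₖ₋₁ + pₖ₋₂, qₖ = aₖqₖ₋₁ + qₖ₋₂ (with p₋₁=1, p₋₂=0, q₋₁=0, q₋₂=1):
  k=0: a=12, p=12, q=1
  k=1: a=4, p=49, q=4
  k=2: a=4, p=208, q=17

208/17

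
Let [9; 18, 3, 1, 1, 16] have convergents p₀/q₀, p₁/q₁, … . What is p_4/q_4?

Using pₖ = aₖpₖ₋₁ + pₖ₋₂, qₖ = aₖqₖ₋₁ + qₖ₋₂ (with p₋₁=1, p₋₂=0, q₋₁=0, q₋₂=1):
  k=0: a=9, p=9, q=1
  k=1: a=18, p=163, q=18
  k=2: a=3, p=498, q=55
  k=3: a=1, p=661, q=73
  k=4: a=1, p=1159, q=128

1159/128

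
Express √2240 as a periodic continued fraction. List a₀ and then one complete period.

a₀ = ⌊√2240⌋ = 47.

[47; 3, 23, 3, 94]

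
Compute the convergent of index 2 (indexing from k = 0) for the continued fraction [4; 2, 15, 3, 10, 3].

139/31

Using pₖ = aₖpₖ₋₁ + pₖ₋₂, qₖ = aₖqₖ₋₁ + qₖ₋₂ (with p₋₁=1, p₋₂=0, q₋₁=0, q₋₂=1):
  k=0: a=4, p=4, q=1
  k=1: a=2, p=9, q=2
  k=2: a=15, p=139, q=31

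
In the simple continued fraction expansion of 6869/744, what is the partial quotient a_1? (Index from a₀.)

6869 = 9·744 + 173   →  a_0 = 9
744 = 4·173 + 52   →  a_1 = 4

4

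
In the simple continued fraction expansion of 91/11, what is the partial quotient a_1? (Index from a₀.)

3

91 = 8·11 + 3   →  a_0 = 8
11 = 3·3 + 2   →  a_1 = 3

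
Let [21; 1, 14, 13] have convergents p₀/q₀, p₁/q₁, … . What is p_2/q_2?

329/15

Using pₖ = aₖpₖ₋₁ + pₖ₋₂, qₖ = aₖqₖ₋₁ + qₖ₋₂ (with p₋₁=1, p₋₂=0, q₋₁=0, q₋₂=1):
  k=0: a=21, p=21, q=1
  k=1: a=1, p=22, q=1
  k=2: a=14, p=329, q=15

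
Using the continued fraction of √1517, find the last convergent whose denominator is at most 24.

740/19

√1517 = [38; 1, 18, 2, 18, 1, 76, …] (period length 6).
Convergents:
  p_0/q_0 = 38/1
  p_1/q_1 = 39/1
  p_2/q_2 = 740/19
  p_3/q_3 = 1519/39
q_2 = 19 ≤ 24 < 39 = q_3, so the answer is 740/19.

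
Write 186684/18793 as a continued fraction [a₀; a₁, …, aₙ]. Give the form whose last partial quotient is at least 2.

[9; 1, 14, 12, 10, 3, 3]

186684 = 9×18793 + 17547
18793 = 1×17547 + 1246
17547 = 14×1246 + 103
1246 = 12×103 + 10
103 = 10×10 + 3
10 = 3×3 + 1
3 = 3×1 + 0  (stop)
So 186684/18793 = [9; 1, 14, 12, 10, 3, 3].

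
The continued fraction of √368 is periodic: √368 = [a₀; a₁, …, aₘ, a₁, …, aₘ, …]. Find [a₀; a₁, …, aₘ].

a₀ = ⌊√368⌋ = 19.

[19; 5, 2, 5, 38]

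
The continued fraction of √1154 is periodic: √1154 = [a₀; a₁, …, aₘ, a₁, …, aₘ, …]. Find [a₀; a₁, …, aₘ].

[33; 1, 32, 1, 66]

a₀ = ⌊√1154⌋ = 33.
With m₀=0, d₀=1 and mₖ₊₁ = dₖaₖ − mₖ, dₖ₊₁ = (n − mₖ₊₁²)/dₖ, aₖ₊₁ = ⌊(a₀+mₖ₊₁)/dₖ₊₁⌋:
  k=1: m=33, d=65, a=1
  k=2: m=32, d=2, a=32
  k=3: m=32, d=65, a=1
  k=4: m=33, d=1, a=66
d=1 and a=2a₀=66 at k=4, so the next step gives (m, d) = (33, 65) again — its k=1 value — and the period has length 4.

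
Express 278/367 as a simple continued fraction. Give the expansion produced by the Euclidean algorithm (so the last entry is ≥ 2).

278 = 0·367 + 278
367 = 1·278 + 89
278 = 3·89 + 11
89 = 8·11 + 1
11 = 11·1 + 0  (stop)
So 278/367 = [0; 1, 3, 8, 11].

[0; 1, 3, 8, 11]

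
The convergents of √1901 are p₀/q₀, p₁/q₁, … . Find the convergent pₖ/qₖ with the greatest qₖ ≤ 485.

19097/438

√1901 = [43; 1, 1, 1, 1, 86, …] (period length 5).
Convergents:
  p_0/q_0 = 43/1
  p_1/q_1 = 44/1
  p_2/q_2 = 87/2
  p_3/q_3 = 131/3
  p_4/q_4 = 218/5
  p_5/q_5 = 18879/433
  p_6/q_6 = 19097/438
  p_7/q_7 = 37976/871
q_6 = 438 ≤ 485 < 871 = q_7, so the answer is 19097/438.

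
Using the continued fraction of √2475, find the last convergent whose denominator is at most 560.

√2475 = [49; 1, 2, 1, 98, …] (period length 4).
Convergents:
  p_0/q_0 = 49/1
  p_1/q_1 = 50/1
  p_2/q_2 = 149/3
  p_3/q_3 = 199/4
  p_4/q_4 = 19651/395
  p_5/q_5 = 19850/399
  p_6/q_6 = 59351/1193
q_5 = 399 ≤ 560 < 1193 = q_6, so the answer is 19850/399.

19850/399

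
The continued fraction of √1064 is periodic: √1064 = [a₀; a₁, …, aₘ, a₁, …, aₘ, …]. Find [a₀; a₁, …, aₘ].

a₀ = ⌊√1064⌋ = 32.
With m₀=0, d₀=1 and mₖ₊₁ = dₖaₖ − mₖ, dₖ₊₁ = (n − mₖ₊₁²)/dₖ, aₖ₊₁ = ⌊(a₀+mₖ₊₁)/dₖ₊₁⌋:
  k=1: m=32, d=40, a=1
  k=2: m=8, d=25, a=1
  k=3: m=17, d=31, a=1
  k=4: m=14, d=28, a=1
  k=5: m=14, d=31, a=1
  k=6: m=17, d=25, a=1
  k=7: m=8, d=40, a=1
  k=8: m=32, d=1, a=64
d=1 and a=2a₀=64 at k=8, so the next step gives (m, d) = (32, 40) again — its k=1 value — and the period has length 8.

[32; 1, 1, 1, 1, 1, 1, 1, 64]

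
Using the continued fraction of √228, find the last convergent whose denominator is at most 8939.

45601/3020

√228 = [15; 10, 30, …] (period length 2).
Convergents:
  p_0/q_0 = 15/1
  p_1/q_1 = 151/10
  p_2/q_2 = 4545/301
  p_3/q_3 = 45601/3020
  p_4/q_4 = 1372575/90901
q_3 = 3020 ≤ 8939 < 90901 = q_4, so the answer is 45601/3020.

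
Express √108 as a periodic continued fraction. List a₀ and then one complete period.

[10; 2, 1, 1, 4, 1, 1, 2, 20]

a₀ = ⌊√108⌋ = 10.
With m₀=0, d₀=1 and mₖ₊₁ = dₖaₖ − mₖ, dₖ₊₁ = (n − mₖ₊₁²)/dₖ, aₖ₊₁ = ⌊(a₀+mₖ₊₁)/dₖ₊₁⌋:
  k=1: m=10, d=8, a=2
  k=2: m=6, d=9, a=1
  k=3: m=3, d=11, a=1
  k=4: m=8, d=4, a=4
  k=5: m=8, d=11, a=1
  k=6: m=3, d=9, a=1
  k=7: m=6, d=8, a=2
  k=8: m=10, d=1, a=20
d=1 and a=2a₀=20 at k=8, so the next step gives (m, d) = (10, 8) again — its k=1 value — and the period has length 8.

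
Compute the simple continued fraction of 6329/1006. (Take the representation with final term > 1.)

6329 = 6*1006 + 293
1006 = 3*293 + 127
293 = 2*127 + 39
127 = 3*39 + 10
39 = 3*10 + 9
10 = 1*9 + 1
9 = 9*1 + 0  (stop)
So 6329/1006 = [6; 3, 2, 3, 3, 1, 9].

[6; 3, 2, 3, 3, 1, 9]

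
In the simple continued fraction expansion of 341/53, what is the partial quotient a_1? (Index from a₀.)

341 = 6·53 + 23   →  a_0 = 6
53 = 2·23 + 7   →  a_1 = 2

2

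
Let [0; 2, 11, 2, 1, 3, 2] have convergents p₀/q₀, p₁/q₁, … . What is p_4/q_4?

Using pₖ = aₖpₖ₋₁ + pₖ₋₂, qₖ = aₖqₖ₋₁ + qₖ₋₂ (with p₋₁=1, p₋₂=0, q₋₁=0, q₋₂=1):
  k=0: a=0, p=0, q=1
  k=1: a=2, p=1, q=2
  k=2: a=11, p=11, q=23
  k=3: a=2, p=23, q=48
  k=4: a=1, p=34, q=71

34/71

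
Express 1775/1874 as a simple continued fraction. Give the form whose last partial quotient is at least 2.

[0; 1, 17, 1, 13, 7]

1775 = 0*1874 + 1775
1874 = 1*1775 + 99
1775 = 17*99 + 92
99 = 1*92 + 7
92 = 13*7 + 1
7 = 7*1 + 0  (stop)
So 1775/1874 = [0; 1, 17, 1, 13, 7].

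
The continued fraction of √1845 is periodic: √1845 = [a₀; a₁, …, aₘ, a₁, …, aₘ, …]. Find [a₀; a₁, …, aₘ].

a₀ = ⌊√1845⌋ = 42.
With m₀=0, d₀=1 and mₖ₊₁ = dₖaₖ − mₖ, dₖ₊₁ = (n − mₖ₊₁²)/dₖ, aₖ₊₁ = ⌊(a₀+mₖ₊₁)/dₖ₊₁⌋:
  k=1: m=42, d=81, a=1
  k=2: m=39, d=4, a=20
  k=3: m=41, d=41, a=2
  k=4: m=41, d=4, a=20
  k=5: m=39, d=81, a=1
  k=6: m=42, d=1, a=84
d=1 and a=2a₀=84 at k=6, so the next step gives (m, d) = (42, 81) again — its k=1 value — and the period has length 6.

[42; 1, 20, 2, 20, 1, 84]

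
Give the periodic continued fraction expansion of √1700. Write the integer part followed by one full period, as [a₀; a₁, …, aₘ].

[41; 4, 3, 20, 3, 4, 82]

a₀ = ⌊√1700⌋ = 41.
With m₀=0, d₀=1 and mₖ₊₁ = dₖaₖ − mₖ, dₖ₊₁ = (n − mₖ₊₁²)/dₖ, aₖ₊₁ = ⌊(a₀+mₖ₊₁)/dₖ₊₁⌋:
  k=1: m=41, d=19, a=4
  k=2: m=35, d=25, a=3
  k=3: m=40, d=4, a=20
  k=4: m=40, d=25, a=3
  k=5: m=35, d=19, a=4
  k=6: m=41, d=1, a=82
d=1 and a=2a₀=82 at k=6, so the next step gives (m, d) = (41, 19) again — its k=1 value — and the period has length 6.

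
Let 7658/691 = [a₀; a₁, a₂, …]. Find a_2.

7658 = 11·691 + 57   →  a_0 = 11
691 = 12·57 + 7   →  a_1 = 12
57 = 8·7 + 1   →  a_2 = 8

8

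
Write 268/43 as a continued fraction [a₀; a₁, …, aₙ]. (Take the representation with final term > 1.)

[6; 4, 3, 3]

268 = 6*43 + 10
43 = 4*10 + 3
10 = 3*3 + 1
3 = 3*1 + 0  (stop)
So 268/43 = [6; 4, 3, 3].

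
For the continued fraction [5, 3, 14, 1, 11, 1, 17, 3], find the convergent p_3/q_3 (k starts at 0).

245/46

Using pₖ = aₖpₖ₋₁ + pₖ₋₂, qₖ = aₖqₖ₋₁ + qₖ₋₂ (with p₋₁=1, p₋₂=0, q₋₁=0, q₋₂=1):
  k=0: a=5, p=5, q=1
  k=1: a=3, p=16, q=3
  k=2: a=14, p=229, q=43
  k=3: a=1, p=245, q=46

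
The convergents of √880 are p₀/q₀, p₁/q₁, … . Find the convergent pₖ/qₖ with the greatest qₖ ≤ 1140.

√880 = [29; 1, 1, 1, 58, …] (period length 4).
Convergents:
  p_0/q_0 = 29/1
  p_1/q_1 = 30/1
  p_2/q_2 = 59/2
  p_3/q_3 = 89/3
  p_4/q_4 = 5221/176
  p_5/q_5 = 5310/179
  p_6/q_6 = 10531/355
  p_7/q_7 = 15841/534
  p_8/q_8 = 929309/31327
q_7 = 534 ≤ 1140 < 31327 = q_8, so the answer is 15841/534.

15841/534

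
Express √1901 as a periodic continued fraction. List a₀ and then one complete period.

[43; 1, 1, 1, 1, 86]

a₀ = ⌊√1901⌋ = 43.
With m₀=0, d₀=1 and mₖ₊₁ = dₖaₖ − mₖ, dₖ₊₁ = (n − mₖ₊₁²)/dₖ, aₖ₊₁ = ⌊(a₀+mₖ₊₁)/dₖ₊₁⌋:
  k=1: m=43, d=52, a=1
  k=2: m=9, d=35, a=1
  k=3: m=26, d=35, a=1
  k=4: m=9, d=52, a=1
  k=5: m=43, d=1, a=86
d=1 and a=2a₀=86 at k=5, so the next step gives (m, d) = (43, 52) again — its k=1 value — and the period has length 5.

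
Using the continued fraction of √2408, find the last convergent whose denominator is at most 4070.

67375/1373

√2408 = [49; 14, 98, …] (period length 2).
Convergents:
  p_0/q_0 = 49/1
  p_1/q_1 = 687/14
  p_2/q_2 = 67375/1373
  p_3/q_3 = 943937/19236
q_2 = 1373 ≤ 4070 < 19236 = q_3, so the answer is 67375/1373.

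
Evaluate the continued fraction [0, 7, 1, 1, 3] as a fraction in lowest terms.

7/53

Fold from the inside: start with 3/1.
  1 + 1/3 = 4/3
  1 + 3/4 = 7/4
  7 + 4/7 = 53/7
  0 + 7/53 = 7/53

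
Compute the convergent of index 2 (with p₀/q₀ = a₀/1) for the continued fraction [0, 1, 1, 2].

Using pₖ = aₖpₖ₋₁ + pₖ₋₂, qₖ = aₖqₖ₋₁ + qₖ₋₂ (with p₋₁=1, p₋₂=0, q₋₁=0, q₋₂=1):
  k=0: a=0, p=0, q=1
  k=1: a=1, p=1, q=1
  k=2: a=1, p=1, q=2

1/2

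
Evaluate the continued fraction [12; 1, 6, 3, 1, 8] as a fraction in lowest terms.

3267/254

Fold from the inside: start with 8/1.
  1 + 1/8 = 9/8
  3 + 8/9 = 35/9
  6 + 9/35 = 219/35
  1 + 35/219 = 254/219
  12 + 219/254 = 3267/254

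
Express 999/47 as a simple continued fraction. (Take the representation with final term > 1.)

999 = 21*47 + 12
47 = 3*12 + 11
12 = 1*11 + 1
11 = 11*1 + 0  (stop)
So 999/47 = [21; 3, 1, 11].

[21; 3, 1, 11]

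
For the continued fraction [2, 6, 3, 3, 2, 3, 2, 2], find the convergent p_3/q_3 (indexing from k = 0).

136/63

Using pₖ = aₖpₖ₋₁ + pₖ₋₂, qₖ = aₖqₖ₋₁ + qₖ₋₂ (with p₋₁=1, p₋₂=0, q₋₁=0, q₋₂=1):
  k=0: a=2, p=2, q=1
  k=1: a=6, p=13, q=6
  k=2: a=3, p=41, q=19
  k=3: a=3, p=136, q=63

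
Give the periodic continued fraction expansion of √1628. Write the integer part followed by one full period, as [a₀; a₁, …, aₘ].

[40; 2, 1, 6, 1, 2, 80]

a₀ = ⌊√1628⌋ = 40.
With m₀=0, d₀=1 and mₖ₊₁ = dₖaₖ − mₖ, dₖ₊₁ = (n − mₖ₊₁²)/dₖ, aₖ₊₁ = ⌊(a₀+mₖ₊₁)/dₖ₊₁⌋:
  k=1: m=40, d=28, a=2
  k=2: m=16, d=49, a=1
  k=3: m=33, d=11, a=6
  k=4: m=33, d=49, a=1
  k=5: m=16, d=28, a=2
  k=6: m=40, d=1, a=80
d=1 and a=2a₀=80 at k=6, so the next step gives (m, d) = (40, 28) again — its k=1 value — and the period has length 6.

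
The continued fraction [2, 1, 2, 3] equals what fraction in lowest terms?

27/10

Using pₖ = aₖpₖ₋₁ + pₖ₋₂ and qₖ = aₖqₖ₋₁ + qₖ₋₂:
  k=0: a=2, p=2, q=1
  k=1: a=1, p=3, q=1
  k=2: a=2, p=8, q=3
  k=3: a=3, p=27, q=10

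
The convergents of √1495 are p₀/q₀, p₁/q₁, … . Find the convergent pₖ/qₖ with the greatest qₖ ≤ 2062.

26911/696

√1495 = [38; 1, 1, 1, 76, …] (period length 4).
Convergents:
  p_0/q_0 = 38/1
  p_1/q_1 = 39/1
  p_2/q_2 = 77/2
  p_3/q_3 = 116/3
  p_4/q_4 = 8893/230
  p_5/q_5 = 9009/233
  p_6/q_6 = 17902/463
  p_7/q_7 = 26911/696
  p_8/q_8 = 2063138/53359
q_7 = 696 ≤ 2062 < 53359 = q_8, so the answer is 26911/696.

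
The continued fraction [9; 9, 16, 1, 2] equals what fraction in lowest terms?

Using pₖ = aₖpₖ₋₁ + pₖ₋₂ and qₖ = aₖqₖ₋₁ + qₖ₋₂:
  k=0: a=9, p=9, q=1
  k=1: a=9, p=82, q=9
  k=2: a=16, p=1321, q=145
  k=3: a=1, p=1403, q=154
  k=4: a=2, p=4127, q=453

4127/453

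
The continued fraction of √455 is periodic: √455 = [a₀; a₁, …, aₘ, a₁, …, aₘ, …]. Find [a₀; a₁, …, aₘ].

a₀ = ⌊√455⌋ = 21.
With m₀=0, d₀=1 and mₖ₊₁ = dₖaₖ − mₖ, dₖ₊₁ = (n − mₖ₊₁²)/dₖ, aₖ₊₁ = ⌊(a₀+mₖ₊₁)/dₖ₊₁⌋:
  k=1: m=21, d=14, a=3
  k=2: m=21, d=1, a=42
d=1 and a=2a₀=42 at k=2, so the next step gives (m, d) = (21, 14) again — its k=1 value — and the period has length 2.

[21; 3, 42]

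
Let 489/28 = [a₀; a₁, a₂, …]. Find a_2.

6

489 = 17·28 + 13   →  a_0 = 17
28 = 2·13 + 2   →  a_1 = 2
13 = 6·2 + 1   →  a_2 = 6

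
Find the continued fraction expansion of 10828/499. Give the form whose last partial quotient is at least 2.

10828 = 21×499 + 349
499 = 1×349 + 150
349 = 2×150 + 49
150 = 3×49 + 3
49 = 16×3 + 1
3 = 3×1 + 0  (stop)
So 10828/499 = [21; 1, 2, 3, 16, 3].

[21; 1, 2, 3, 16, 3]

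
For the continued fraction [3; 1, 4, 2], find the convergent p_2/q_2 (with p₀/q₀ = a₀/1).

Using pₖ = aₖpₖ₋₁ + pₖ₋₂, qₖ = aₖqₖ₋₁ + qₖ₋₂ (with p₋₁=1, p₋₂=0, q₋₁=0, q₋₂=1):
  k=0: a=3, p=3, q=1
  k=1: a=1, p=4, q=1
  k=2: a=4, p=19, q=5

19/5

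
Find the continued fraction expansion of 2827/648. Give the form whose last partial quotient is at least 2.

[4; 2, 1, 3, 8, 7]

2827 = 4·648 + 235
648 = 2·235 + 178
235 = 1·178 + 57
178 = 3·57 + 7
57 = 8·7 + 1
7 = 7·1 + 0  (stop)
So 2827/648 = [4; 2, 1, 3, 8, 7].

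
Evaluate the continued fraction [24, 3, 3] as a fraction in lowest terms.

243/10

Using pₖ = aₖpₖ₋₁ + pₖ₋₂ and qₖ = aₖqₖ₋₁ + qₖ₋₂:
  k=0: a=24, p=24, q=1
  k=1: a=3, p=73, q=3
  k=2: a=3, p=243, q=10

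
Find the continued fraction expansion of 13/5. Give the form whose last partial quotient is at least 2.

13 = 2*5 + 3
5 = 1*3 + 2
3 = 1*2 + 1
2 = 2*1 + 0  (stop)
So 13/5 = [2; 1, 1, 2].

[2; 1, 1, 2]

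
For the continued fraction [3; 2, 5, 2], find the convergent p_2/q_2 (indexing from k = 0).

Using pₖ = aₖpₖ₋₁ + pₖ₋₂, qₖ = aₖqₖ₋₁ + qₖ₋₂ (with p₋₁=1, p₋₂=0, q₋₁=0, q₋₂=1):
  k=0: a=3, p=3, q=1
  k=1: a=2, p=7, q=2
  k=2: a=5, p=38, q=11

38/11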